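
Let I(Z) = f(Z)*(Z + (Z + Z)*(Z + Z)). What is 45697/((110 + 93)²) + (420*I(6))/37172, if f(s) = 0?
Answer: 45697/41209 ≈ 1.1089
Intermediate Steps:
I(Z) = 0 (I(Z) = 0*(Z + (Z + Z)*(Z + Z)) = 0*(Z + (2*Z)*(2*Z)) = 0*(Z + 4*Z²) = 0)
45697/((110 + 93)²) + (420*I(6))/37172 = 45697/((110 + 93)²) + (420*0)/37172 = 45697/(203²) + 0*(1/37172) = 45697/41209 + 0 = 45697/41209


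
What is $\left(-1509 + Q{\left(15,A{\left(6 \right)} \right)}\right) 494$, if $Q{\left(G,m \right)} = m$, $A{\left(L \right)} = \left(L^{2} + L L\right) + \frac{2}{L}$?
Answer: $- \frac{2129140}{3} \approx -7.0971 \cdot 10^{5}$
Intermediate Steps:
$A{\left(L \right)} = \frac{2}{L} + 2 L^{2}$ ($A{\left(L \right)} = \left(L^{2} + L^{2}\right) + \frac{2}{L} = 2 L^{2} + \frac{2}{L} = \frac{2}{L} + 2 L^{2}$)
$\left(-1509 + Q{\left(15,A{\left(6 \right)} \right)}\right) 494 = \left(-1509 + \frac{2 \left(1 + 6^{3}\right)}{6}\right) 494 = \left(-1509 + 2 \cdot \frac{1}{6} \left(1 + 216\right)\right) 494 = \left(-1509 + 2 \cdot \frac{1}{6} \cdot 217\right) 494 = \left(-1509 + \frac{217}{3}\right) 494 = \left(- \frac{4310}{3}\right) 494 = - \frac{2129140}{3}$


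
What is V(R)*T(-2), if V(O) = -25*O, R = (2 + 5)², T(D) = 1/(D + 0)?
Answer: 1225/2 ≈ 612.50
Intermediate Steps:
T(D) = 1/D
R = 49 (R = 7² = 49)
V(R)*T(-2) = -25*49/(-2) = -1225*(-½) = 1225/2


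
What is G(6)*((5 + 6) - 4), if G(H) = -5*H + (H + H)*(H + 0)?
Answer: 294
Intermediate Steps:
G(H) = -5*H + 2*H² (G(H) = -5*H + (2*H)*H = -5*H + 2*H²)
G(6)*((5 + 6) - 4) = (6*(-5 + 2*6))*((5 + 6) - 4) = (6*(-5 + 12))*(11 - 4) = (6*7)*7 = 42*7 = 294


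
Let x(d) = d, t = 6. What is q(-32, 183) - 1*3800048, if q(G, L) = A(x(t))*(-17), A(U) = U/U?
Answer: -3800065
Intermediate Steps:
A(U) = 1
q(G, L) = -17 (q(G, L) = 1*(-17) = -17)
q(-32, 183) - 1*3800048 = -17 - 1*3800048 = -17 - 3800048 = -3800065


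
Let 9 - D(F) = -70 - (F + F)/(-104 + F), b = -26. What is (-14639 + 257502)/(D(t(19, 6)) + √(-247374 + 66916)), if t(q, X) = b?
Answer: 482083055/4669059 - 6071575*I*√180458/4669059 ≈ 103.25 - 552.41*I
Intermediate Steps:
t(q, X) = -26
D(F) = 79 + 2*F/(-104 + F) (D(F) = 9 - (-70 - (F + F)/(-104 + F)) = 9 - (-70 - 2*F/(-104 + F)) = 9 + (70 + 2*F/(-104 + F)) = 79 + 2*F/(-104 + F))
(-14639 + 257502)/(D(t(19, 6)) + √(-247374 + 66916)) = (-14639 + 257502)/((-8216 + 81*(-26))/(-104 - 26) + √(-247374 + 66916)) = 242863/((-8216 - 2106)/(-130) + √(-180458)) = 242863/(-1/130*(-10322) + I*√180458) = 242863/(397/5 + I*√180458)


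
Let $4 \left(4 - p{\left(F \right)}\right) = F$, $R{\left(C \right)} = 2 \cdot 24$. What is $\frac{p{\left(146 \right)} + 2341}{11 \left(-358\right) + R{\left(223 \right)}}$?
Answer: $- \frac{4617}{7780} \approx -0.59344$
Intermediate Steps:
$R{\left(C \right)} = 48$
$p{\left(F \right)} = 4 - \frac{F}{4}$
$\frac{p{\left(146 \right)} + 2341}{11 \left(-358\right) + R{\left(223 \right)}} = \frac{\left(4 - \frac{73}{2}\right) + 2341}{11 \left(-358\right) + 48} = \frac{\left(4 - \frac{73}{2}\right) + 2341}{-3938 + 48} = \frac{- \frac{65}{2} + 2341}{-3890} = \frac{4617}{2} \left(- \frac{1}{3890}\right) = - \frac{4617}{7780}$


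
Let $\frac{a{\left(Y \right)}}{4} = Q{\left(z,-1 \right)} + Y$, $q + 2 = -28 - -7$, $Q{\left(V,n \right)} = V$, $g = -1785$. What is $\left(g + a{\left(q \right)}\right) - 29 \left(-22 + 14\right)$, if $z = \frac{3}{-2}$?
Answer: $-1651$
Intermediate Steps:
$z = - \frac{3}{2}$ ($z = 3 \left(- \frac{1}{2}\right) = - \frac{3}{2} \approx -1.5$)
$q = -23$ ($q = -2 - 21 = -23$)
$a{\left(Y \right)} = -6 + 4 Y$ ($a{\left(Y \right)} = 4 \left(- \frac{3}{2} + Y\right) = -6 + 4 Y$)
$\left(g + a{\left(q \right)}\right) - 29 \left(-22 + 14\right) = \left(-1785 + \left(-6 + 4 \left(-23\right)\right)\right) - 29 \left(-22 + 14\right) = \left(-1785 - 98\right) - -232 = \left(-1785 - 98\right) + 232 = -1883 + 232 = -1651$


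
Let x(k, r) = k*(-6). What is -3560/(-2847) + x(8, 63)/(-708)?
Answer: 221428/167973 ≈ 1.3182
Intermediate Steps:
x(k, r) = -6*k
-3560/(-2847) + x(8, 63)/(-708) = -3560/(-2847) - 6*8/(-708) = -3560*(-1/2847) - 48*(-1/708) = 3560/2847 + 4/59 = 221428/167973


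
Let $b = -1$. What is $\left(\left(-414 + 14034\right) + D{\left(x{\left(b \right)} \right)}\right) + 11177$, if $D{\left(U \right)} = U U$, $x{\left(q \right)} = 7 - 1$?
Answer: $24833$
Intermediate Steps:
$x{\left(q \right)} = 6$ ($x{\left(q \right)} = 7 - 1 = 6$)
$D{\left(U \right)} = U^{2}$
$\left(\left(-414 + 14034\right) + D{\left(x{\left(b \right)} \right)}\right) + 11177 = \left(\left(-414 + 14034\right) + 6^{2}\right) + 11177 = \left(13620 + 36\right) + 11177 = 13656 + 11177 = 24833$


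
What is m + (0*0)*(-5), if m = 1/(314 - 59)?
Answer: 1/255 ≈ 0.0039216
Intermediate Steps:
m = 1/255 ≈ 0.0039216
m + (0*0)*(-5) = 1/255 + (0*0)*(-5) = 1/255 + 0*(-5) = 1/255 + 0 = 1/255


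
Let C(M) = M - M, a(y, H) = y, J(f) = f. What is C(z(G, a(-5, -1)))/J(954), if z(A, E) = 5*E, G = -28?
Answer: 0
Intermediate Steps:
C(M) = 0
C(z(G, a(-5, -1)))/J(954) = 0/954 = 0*(1/954) = 0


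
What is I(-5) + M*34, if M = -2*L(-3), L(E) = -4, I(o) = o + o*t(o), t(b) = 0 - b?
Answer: 242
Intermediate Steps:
t(b) = -b
I(o) = o - o² (I(o) = o + o*(-o) = o - o²)
M = 8 (M = -2*(-4) = 8)
I(-5) + M*34 = -5*(1 - 1*(-5)) + 8*34 = -5*(1 + 5) + 272 = -5*6 + 272 = -30 + 272 = 242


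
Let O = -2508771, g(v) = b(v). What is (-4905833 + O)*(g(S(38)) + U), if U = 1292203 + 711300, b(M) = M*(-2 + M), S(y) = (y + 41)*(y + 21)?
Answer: -175867748565608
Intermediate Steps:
S(y) = (21 + y)*(41 + y) (S(y) = (41 + y)*(21 + y) = (21 + y)*(41 + y))
U = 2003503
g(v) = v*(-2 + v)
(-4905833 + O)*(g(S(38)) + U) = (-4905833 - 2508771)*((861 + 38² + 62*38)*(-2 + (861 + 38² + 62*38)) + 2003503) = -7414604*((861 + 1444 + 2356)*(-2 + (861 + 1444 + 2356)) + 2003503) = -7414604*(4661*(-2 + 4661) + 2003503) = -7414604*(4661*4659 + 2003503) = -7414604*(21715599 + 2003503) = -7414604*23719102 = -175867748565608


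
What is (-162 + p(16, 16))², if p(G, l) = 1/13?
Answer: 4431025/169 ≈ 26219.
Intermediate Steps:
p(G, l) = 1/13
(-162 + p(16, 16))² = (-162 + 1/13)² = (-2105/13)² = 4431025/169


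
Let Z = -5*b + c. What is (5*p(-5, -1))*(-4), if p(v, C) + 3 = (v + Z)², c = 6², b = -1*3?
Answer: -42260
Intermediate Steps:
b = -3
c = 36
Z = 51 (Z = -5*(-3) + 36 = 15 + 36 = 51)
p(v, C) = -3 + (51 + v)² (p(v, C) = -3 + (v + 51)² = -3 + (51 + v)²)
(5*p(-5, -1))*(-4) = (5*(-3 + (51 - 5)²))*(-4) = (5*(-3 + 46²))*(-4) = (5*(-3 + 2116))*(-4) = (5*2113)*(-4) = 10565*(-4) = -42260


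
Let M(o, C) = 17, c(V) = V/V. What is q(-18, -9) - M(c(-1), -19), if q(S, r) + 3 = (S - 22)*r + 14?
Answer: 354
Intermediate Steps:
c(V) = 1
q(S, r) = 11 + r*(-22 + S) (q(S, r) = -3 + ((S - 22)*r + 14) = -3 + ((-22 + S)*r + 14) = -3 + (r*(-22 + S) + 14) = -3 + (14 + r*(-22 + S)) = 11 + r*(-22 + S))
q(-18, -9) - M(c(-1), -19) = (11 - 22*(-9) - 18*(-9)) - 1*17 = (11 + 198 + 162) - 17 = 371 - 17 = 354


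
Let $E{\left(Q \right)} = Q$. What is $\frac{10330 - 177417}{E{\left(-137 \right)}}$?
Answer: $\frac{167087}{137} \approx 1219.6$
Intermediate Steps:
$\frac{10330 - 177417}{E{\left(-137 \right)}} = \frac{10330 - 177417}{-137} = \left(10330 - 177417\right) \left(- \frac{1}{137}\right) = \left(-167087\right) \left(- \frac{1}{137}\right) = \frac{167087}{137}$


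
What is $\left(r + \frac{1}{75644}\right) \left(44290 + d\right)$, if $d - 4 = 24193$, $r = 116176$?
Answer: $\frac{601864943907015}{75644} \approx 7.9565 \cdot 10^{9}$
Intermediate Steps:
$d = 24197$ ($d = 4 + 24193 = 24197$)
$\left(r + \frac{1}{75644}\right) \left(44290 + d\right) = \left(116176 + \frac{1}{75644}\right) \left(44290 + 24197\right) = \left(116176 + \frac{1}{75644}\right) 68487 = \frac{8788017345}{75644} \cdot 68487 = \frac{601864943907015}{75644}$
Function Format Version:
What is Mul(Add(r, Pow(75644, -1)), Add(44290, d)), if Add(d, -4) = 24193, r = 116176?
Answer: Rational(601864943907015, 75644) ≈ 7.9565e+9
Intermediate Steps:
d = 24197 (d = Add(4, 24193) = 24197)
Mul(Add(r, Pow(75644, -1)), Add(44290, d)) = Mul(Add(116176, Pow(75644, -1)), Add(44290, 24197)) = Mul(Add(116176, Rational(1, 75644)), 68487) = Mul(Rational(8788017345, 75644), 68487) = Rational(601864943907015, 75644)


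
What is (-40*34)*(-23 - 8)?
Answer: 42160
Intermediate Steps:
(-40*34)*(-23 - 8) = -1360*(-31) = 42160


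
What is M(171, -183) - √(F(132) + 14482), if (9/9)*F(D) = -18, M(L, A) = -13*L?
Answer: -2223 - 8*√226 ≈ -2343.3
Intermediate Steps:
F(D) = -18
M(171, -183) - √(F(132) + 14482) = -13*171 - √(-18 + 14482) = -2223 - √14464 = -2223 - 8*√226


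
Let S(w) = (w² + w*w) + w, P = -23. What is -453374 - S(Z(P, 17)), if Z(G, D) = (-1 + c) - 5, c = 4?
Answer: -453380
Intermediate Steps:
Z(G, D) = -2 (Z(G, D) = (-1 + 4) - 5 = 3 - 5 = -2)
S(w) = w + 2*w² (S(w) = (w² + w²) + w = 2*w² + w = w + 2*w²)
-453374 - S(Z(P, 17)) = -453374 - (-2)*(1 + 2*(-2)) = -453374 - (-2)*(1 - 4) = -453374 - (-2)*(-3) = -453374 - 1*6 = -453374 - 6 = -453380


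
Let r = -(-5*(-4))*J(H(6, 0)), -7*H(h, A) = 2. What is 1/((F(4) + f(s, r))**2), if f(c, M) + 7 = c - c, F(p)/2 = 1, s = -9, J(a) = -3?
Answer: 1/25 ≈ 0.040000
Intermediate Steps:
H(h, A) = -2/7 (H(h, A) = -1/7*2 = -2/7)
F(p) = 2 (F(p) = 2*1 = 2)
r = 60 (r = -(-5*(-4))*(-3) = -20*(-3) = -1*(-60) = 60)
f(c, M) = -7 (f(c, M) = -7 + (c - c) = -7 + 0 = -7)
1/((F(4) + f(s, r))**2) = 1/((2 - 7)**2) = 1/((-5)**2) = 1/25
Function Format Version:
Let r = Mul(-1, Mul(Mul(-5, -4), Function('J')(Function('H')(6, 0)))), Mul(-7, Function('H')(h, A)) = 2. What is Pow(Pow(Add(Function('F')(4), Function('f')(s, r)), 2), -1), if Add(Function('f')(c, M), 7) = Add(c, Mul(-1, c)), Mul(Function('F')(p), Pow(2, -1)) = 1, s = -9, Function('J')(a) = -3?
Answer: Rational(1, 25) ≈ 0.040000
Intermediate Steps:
Function('H')(h, A) = Rational(-2, 7) (Function('H')(h, A) = Mul(Rational(-1, 7), 2) = Rational(-2, 7))
Function('F')(p) = 2 (Function('F')(p) = Mul(2, 1) = 2)
r = 60 (r = Mul(-1, Mul(Mul(-5, -4), -3)) = Mul(-1, Mul(20, -3)) = Mul(-1, -60) = 60)
Function('f')(c, M) = -7 (Function('f')(c, M) = Add(-7, Add(c, Mul(-1, c))) = Add(-7, 0) = -7)
Pow(Pow(Add(Function('F')(4), Function('f')(s, r)), 2), -1) = Pow(Pow(Add(2, -7), 2), -1) = Pow(Pow(-5, 2), -1) = Pow(25, -1) = Rational(1, 25)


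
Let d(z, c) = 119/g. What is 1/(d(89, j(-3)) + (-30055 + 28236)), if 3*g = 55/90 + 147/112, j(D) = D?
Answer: -277/452455 ≈ -0.00061222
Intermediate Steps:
g = 277/432 (g = (55/90 + 147/112)/3 = (55*(1/90) + 147*(1/112))/3 = (11/18 + 21/16)/3 = (⅓)*(277/144) = 277/432 ≈ 0.64120)
d(z, c) = 51408/277 (d(z, c) = 119/(277/432) = 119*(432/277) = 51408/277)
1/(d(89, j(-3)) + (-30055 + 28236)) = 1/(51408/277 + (-30055 + 28236)) = 1/(51408/277 - 1819) = 1/(-452455/277) = -277/452455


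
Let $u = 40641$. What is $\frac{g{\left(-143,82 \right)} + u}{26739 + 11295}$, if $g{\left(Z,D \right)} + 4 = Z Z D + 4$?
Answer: $\frac{1717459}{38034} \approx 45.156$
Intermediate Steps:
$g{\left(Z,D \right)} = D Z^{2}$ ($g{\left(Z,D \right)} = -4 + \left(Z Z D + 4\right) = -4 + \left(Z^{2} D + 4\right) = -4 + \left(D Z^{2} + 4\right) = -4 + \left(4 + D Z^{2}\right) = D Z^{2}$)
$\frac{g{\left(-143,82 \right)} + u}{26739 + 11295} = \frac{82 \left(-143\right)^{2} + 40641}{26739 + 11295} = \frac{82 \cdot 20449 + 40641}{38034} = \left(1676818 + 40641\right) \frac{1}{38034} = 1717459 \cdot \frac{1}{38034} = \frac{1717459}{38034}$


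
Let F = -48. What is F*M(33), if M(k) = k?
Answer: -1584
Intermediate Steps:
F*M(33) = -48*33 = -1584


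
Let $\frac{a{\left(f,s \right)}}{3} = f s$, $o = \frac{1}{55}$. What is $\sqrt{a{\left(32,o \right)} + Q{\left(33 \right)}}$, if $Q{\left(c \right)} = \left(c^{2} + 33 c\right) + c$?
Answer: $\frac{\sqrt{6693555}}{55} \approx 47.04$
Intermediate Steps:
$o = \frac{1}{55} \approx 0.018182$
$Q{\left(c \right)} = c^{2} + 34 c$
$a{\left(f,s \right)} = 3 f s$
$\sqrt{a{\left(32,o \right)} + Q{\left(33 \right)}} = \sqrt{3 \cdot 32 \cdot \frac{1}{55} + 33 \left(34 + 33\right)} = \sqrt{\frac{96}{55} + 33 \cdot 67} = \sqrt{\frac{96}{55} + 2211} = \sqrt{\frac{121701}{55}} = \frac{\sqrt{6693555}}{55}$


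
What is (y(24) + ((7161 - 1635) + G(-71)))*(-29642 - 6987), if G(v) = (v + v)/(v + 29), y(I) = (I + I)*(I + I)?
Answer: -6025507129/21 ≈ -2.8693e+8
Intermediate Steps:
y(I) = 4*I² (y(I) = (2*I)*(2*I) = 4*I²)
G(v) = 2*v/(29 + v) (G(v) = (2*v)/(29 + v) = 2*v/(29 + v))
(y(24) + ((7161 - 1635) + G(-71)))*(-29642 - 6987) = (4*24² + ((7161 - 1635) + 2*(-71)/(29 - 71)))*(-29642 - 6987) = (4*576 + (5526 + 2*(-71)/(-42)))*(-36629) = (2304 + (5526 + 2*(-71)*(-1/42)))*(-36629) = (2304 + (5526 + 71/21))*(-36629) = (2304 + 116117/21)*(-36629) = (164501/21)*(-36629) = -6025507129/21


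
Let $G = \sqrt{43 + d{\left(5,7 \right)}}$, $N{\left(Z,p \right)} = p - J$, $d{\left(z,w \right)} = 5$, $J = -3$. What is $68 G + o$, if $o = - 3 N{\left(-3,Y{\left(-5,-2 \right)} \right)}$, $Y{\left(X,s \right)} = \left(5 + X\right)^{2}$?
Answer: $-9 + 272 \sqrt{3} \approx 462.12$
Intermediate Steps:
$N{\left(Z,p \right)} = 3 + p$ ($N{\left(Z,p \right)} = p - -3 = p + 3 = 3 + p$)
$G = 4 \sqrt{3}$ ($G = \sqrt{43 + 5} = \sqrt{48} = 4 \sqrt{3} \approx 6.9282$)
$o = -9$ ($o = - 3 \left(3 + \left(5 - 5\right)^{2}\right) = - 3 \left(3 + 0^{2}\right) = - 3 \left(3 + 0\right) = \left(-3\right) 3 = -9$)
$68 G + o = 68 \cdot 4 \sqrt{3} - 9 = 272 \sqrt{3} - 9 = -9 + 272 \sqrt{3}$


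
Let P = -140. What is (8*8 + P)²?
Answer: 5776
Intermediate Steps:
(8*8 + P)² = (8*8 - 140)² = (64 - 140)² = (-76)² = 5776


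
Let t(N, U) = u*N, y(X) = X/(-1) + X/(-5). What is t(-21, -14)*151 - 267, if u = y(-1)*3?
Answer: -58413/5 ≈ -11683.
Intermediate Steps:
y(X) = -6*X/5 (y(X) = X*(-1) + X*(-1/5) = -X - X/5 = -6*X/5)
u = 18/5 (u = -6/5*(-1)*3 = (6/5)*3 = 18/5 ≈ 3.6000)
t(N, U) = 18*N/5
t(-21, -14)*151 - 267 = ((18/5)*(-21))*151 - 267 = -378/5*151 - 267 = -57078/5 - 267 = -58413/5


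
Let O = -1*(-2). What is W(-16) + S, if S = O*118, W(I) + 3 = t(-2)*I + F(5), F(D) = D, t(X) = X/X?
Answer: 222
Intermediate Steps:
t(X) = 1
W(I) = 2 + I (W(I) = -3 + (1*I + 5) = -3 + (I + 5) = -3 + (5 + I) = 2 + I)
O = 2
S = 236 (S = 2*118 = 236)
W(-16) + S = (2 - 16) + 236 = -14 + 236 = 222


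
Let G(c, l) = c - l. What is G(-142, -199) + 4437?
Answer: 4494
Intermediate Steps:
G(-142, -199) + 4437 = (-142 - 1*(-199)) + 4437 = (-142 + 199) + 4437 = 57 + 4437 = 4494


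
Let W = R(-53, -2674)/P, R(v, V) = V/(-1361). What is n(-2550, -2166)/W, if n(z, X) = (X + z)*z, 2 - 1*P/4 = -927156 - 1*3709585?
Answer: 151780200684706800/1337 ≈ 1.1352e+14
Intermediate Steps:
R(v, V) = -V/1361 (R(v, V) = V*(-1/1361) = -V/1361)
P = 18546972 (P = 8 - 4*(-927156 - 1*3709585) = 8 - 4*(-927156 - 3709585) = 8 - 4*(-4636741) = 8 + 18546964 = 18546972)
n(z, X) = z*(X + z)
W = 1337/12621214446 (W = -1/1361*(-2674)/18546972 = (2674/1361)*(1/18546972) = 1337/12621214446 ≈ 1.0593e-7)
n(-2550, -2166)/W = (-2550*(-2166 - 2550))/(1337/12621214446) = -2550*(-4716)*(12621214446/1337) = 12025800*(12621214446/1337) = 151780200684706800/1337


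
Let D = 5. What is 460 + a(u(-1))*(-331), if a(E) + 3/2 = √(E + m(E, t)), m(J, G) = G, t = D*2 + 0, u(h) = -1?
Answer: -73/2 ≈ -36.500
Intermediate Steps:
t = 10 (t = 5*2 + 0 = 10 + 0 = 10)
a(E) = -3/2 + √(10 + E) (a(E) = -3/2 + √(E + 10) = -3/2 + √(10 + E))
460 + a(u(-1))*(-331) = 460 + (-3/2 + √(10 - 1))*(-331) = 460 + (-3/2 + √9)*(-331) = 460 + (-3/2 + 3)*(-331) = 460 + (3/2)*(-331) = 460 - 993/2 = -73/2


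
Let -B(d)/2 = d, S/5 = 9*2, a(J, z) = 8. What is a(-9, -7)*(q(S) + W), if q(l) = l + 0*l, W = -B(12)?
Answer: 912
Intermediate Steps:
S = 90 (S = 5*(9*2) = 5*18 = 90)
B(d) = -2*d
W = 24 (W = -(-2)*12 = -1*(-24) = 24)
q(l) = l (q(l) = l + 0 = l)
a(-9, -7)*(q(S) + W) = 8*(90 + 24) = 8*114 = 912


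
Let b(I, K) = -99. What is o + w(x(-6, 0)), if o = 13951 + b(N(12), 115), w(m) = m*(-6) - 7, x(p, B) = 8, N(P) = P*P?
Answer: 13797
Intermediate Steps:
N(P) = P**2
w(m) = -7 - 6*m (w(m) = -6*m - 7 = -7 - 6*m)
o = 13852 (o = 13951 - 99 = 13852)
o + w(x(-6, 0)) = 13852 + (-7 - 6*8) = 13852 + (-7 - 48) = 13852 - 55 = 13797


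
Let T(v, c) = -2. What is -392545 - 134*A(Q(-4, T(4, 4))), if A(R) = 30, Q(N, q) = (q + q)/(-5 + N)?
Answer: -396565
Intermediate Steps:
Q(N, q) = 2*q/(-5 + N) (Q(N, q) = (2*q)/(-5 + N) = 2*q/(-5 + N))
-392545 - 134*A(Q(-4, T(4, 4))) = -392545 - 134*30 = -392545 - 1*4020 = -392545 - 4020 = -396565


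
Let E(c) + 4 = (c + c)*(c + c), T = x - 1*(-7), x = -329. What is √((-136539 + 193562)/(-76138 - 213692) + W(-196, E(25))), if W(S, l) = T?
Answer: I*√27064987081890/289830 ≈ 17.95*I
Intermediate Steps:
T = -322 (T = -329 - 1*(-7) = -329 + 7 = -322)
E(c) = -4 + 4*c² (E(c) = -4 + (c + c)*(c + c) = -4 + (2*c)*(2*c) = -4 + 4*c²)
W(S, l) = -322
√((-136539 + 193562)/(-76138 - 213692) + W(-196, E(25))) = √((-136539 + 193562)/(-76138 - 213692) - 322) = √(57023/(-289830) - 322) = √(57023*(-1/289830) - 322) = √(-57023/289830 - 322) = √(-93382283/289830) = I*√27064987081890/289830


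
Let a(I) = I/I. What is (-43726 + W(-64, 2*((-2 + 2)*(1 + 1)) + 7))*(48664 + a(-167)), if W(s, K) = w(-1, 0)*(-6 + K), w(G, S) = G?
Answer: -2127974455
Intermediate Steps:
a(I) = 1
W(s, K) = 6 - K (W(s, K) = -(-6 + K) = 6 - K)
(-43726 + W(-64, 2*((-2 + 2)*(1 + 1)) + 7))*(48664 + a(-167)) = (-43726 + (6 - (2*((-2 + 2)*(1 + 1)) + 7)))*(48664 + 1) = (-43726 + (6 - (2*(0*2) + 7)))*48665 = (-43726 + (6 - (2*0 + 7)))*48665 = (-43726 + (6 - (0 + 7)))*48665 = (-43726 + (6 - 1*7))*48665 = (-43726 + (6 - 7))*48665 = (-43726 - 1)*48665 = -43727*48665 = -2127974455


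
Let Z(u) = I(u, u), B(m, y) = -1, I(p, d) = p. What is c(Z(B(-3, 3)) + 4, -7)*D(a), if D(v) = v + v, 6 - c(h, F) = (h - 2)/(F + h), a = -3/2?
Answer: -75/4 ≈ -18.750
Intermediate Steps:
a = -3/2 (a = -3*½ = -3/2 ≈ -1.5000)
Z(u) = u
c(h, F) = 6 - (-2 + h)/(F + h) (c(h, F) = 6 - (h - 2)/(F + h) = 6 - (-2 + h)/(F + h))
D(v) = 2*v
c(Z(B(-3, 3)) + 4, -7)*D(a) = ((2 + 5*(-1 + 4) + 6*(-7))/(-7 + (-1 + 4)))*(2*(-3/2)) = ((2 + 5*3 - 42)/(-7 + 3))*(-3) = ((2 + 15 - 42)/(-4))*(-3) = -¼*(-25)*(-3) = (25/4)*(-3) = -75/4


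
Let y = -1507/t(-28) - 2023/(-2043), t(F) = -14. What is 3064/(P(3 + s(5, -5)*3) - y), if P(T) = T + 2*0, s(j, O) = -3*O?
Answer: -87636528/1734227 ≈ -50.533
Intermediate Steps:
y = 3107123/28602 (y = -1507/(-14) - 2023/(-2043) = -1507*(-1/14) - 2023*(-1/2043) = 1507/14 + 2023/2043 = 3107123/28602 ≈ 108.63)
P(T) = T (P(T) = T + 0 = T)
3064/(P(3 + s(5, -5)*3) - y) = 3064/((3 - 3*(-5)*3) - 1*3107123/28602) = 3064/((3 + 15*3) - 3107123/28602) = 3064/((3 + 45) - 3107123/28602) = 3064/(48 - 3107123/28602) = 3064/(-1734227/28602) = 3064*(-28602/1734227) = -87636528/1734227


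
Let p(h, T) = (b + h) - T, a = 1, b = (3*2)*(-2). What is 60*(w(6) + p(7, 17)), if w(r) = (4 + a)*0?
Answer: -1320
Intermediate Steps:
b = -12 (b = 6*(-2) = -12)
w(r) = 0 (w(r) = (4 + 1)*0 = 5*0 = 0)
p(h, T) = -12 + h - T (p(h, T) = (-12 + h) - T = -12 + h - T)
60*(w(6) + p(7, 17)) = 60*(0 + (-12 + 7 - 1*17)) = 60*(0 + (-12 + 7 - 17)) = 60*(0 - 22) = 60*(-22) = -1320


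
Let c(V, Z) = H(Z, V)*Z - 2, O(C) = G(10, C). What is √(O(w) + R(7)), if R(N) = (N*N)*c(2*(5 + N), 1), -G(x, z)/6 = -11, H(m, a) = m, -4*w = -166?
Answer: √17 ≈ 4.1231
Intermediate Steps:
w = 83/2 (w = -¼*(-166) = 83/2 ≈ 41.500)
G(x, z) = 66 (G(x, z) = -6*(-11) = 66)
O(C) = 66
c(V, Z) = -2 + Z² (c(V, Z) = Z*Z - 2 = Z² - 2 = -2 + Z²)
R(N) = -N² (R(N) = (N*N)*(-2 + 1²) = N²*(-2 + 1) = N²*(-1) = -N²)
√(O(w) + R(7)) = √(66 - 1*7²) = √(66 - 1*49) = √(66 - 49) = √17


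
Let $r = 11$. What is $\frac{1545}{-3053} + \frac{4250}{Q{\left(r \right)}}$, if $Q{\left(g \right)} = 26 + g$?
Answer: $\frac{12918085}{112961} \approx 114.36$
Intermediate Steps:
$\frac{1545}{-3053} + \frac{4250}{Q{\left(r \right)}} = \frac{1545}{-3053} + \frac{4250}{26 + 11} = 1545 \left(- \frac{1}{3053}\right) + \frac{4250}{37} = - \frac{1545}{3053} + 4250 \cdot \frac{1}{37} = - \frac{1545}{3053} + \frac{4250}{37} = \frac{12918085}{112961}$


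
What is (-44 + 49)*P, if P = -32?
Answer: -160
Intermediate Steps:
(-44 + 49)*P = (-44 + 49)*(-32) = 5*(-32) = -160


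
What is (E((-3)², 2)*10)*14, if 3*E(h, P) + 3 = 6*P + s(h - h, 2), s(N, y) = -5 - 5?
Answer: -140/3 ≈ -46.667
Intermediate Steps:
s(N, y) = -10
E(h, P) = -13/3 + 2*P (E(h, P) = -1 + (6*P - 10)/3 = -1 + (-10 + 6*P)/3 = -1 + (-10/3 + 2*P) = -13/3 + 2*P)
(E((-3)², 2)*10)*14 = ((-13/3 + 2*2)*10)*14 = ((-13/3 + 4)*10)*14 = -⅓*10*14 = -10/3*14 = -140/3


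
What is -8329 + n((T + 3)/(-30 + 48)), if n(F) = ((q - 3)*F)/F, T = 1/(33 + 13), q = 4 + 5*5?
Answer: -8303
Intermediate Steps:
q = 29 (q = 4 + 25 = 29)
T = 1/46 ≈ 0.021739
n(F) = 26 (n(F) = ((29 - 3)*F)/F = (26*F)/F = 26)
-8329 + n((T + 3)/(-30 + 48)) = -8329 + 26 = -8303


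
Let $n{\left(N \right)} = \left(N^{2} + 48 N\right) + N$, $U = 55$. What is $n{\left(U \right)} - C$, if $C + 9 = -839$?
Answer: $6568$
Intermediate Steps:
$n{\left(N \right)} = N^{2} + 49 N$
$C = -848$ ($C = -9 - 839 = -848$)
$n{\left(U \right)} - C = 55 \left(49 + 55\right) - -848 = 55 \cdot 104 + 848 = 5720 + 848 = 6568$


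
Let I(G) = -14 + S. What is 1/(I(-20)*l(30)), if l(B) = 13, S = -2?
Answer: -1/208 ≈ -0.0048077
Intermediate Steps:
I(G) = -16 (I(G) = -14 - 2 = -16)
1/(I(-20)*l(30)) = 1/(-16*13) = 1/(-208) = -1/208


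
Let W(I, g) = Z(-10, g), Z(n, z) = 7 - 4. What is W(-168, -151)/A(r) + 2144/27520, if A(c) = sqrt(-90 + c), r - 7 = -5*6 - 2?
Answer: 67/860 - 3*I*sqrt(115)/115 ≈ 0.077907 - 0.27975*I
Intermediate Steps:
Z(n, z) = 3
W(I, g) = 3
r = -25 (r = 7 + (-5*6 - 2) = 7 + (-30 - 2) = 7 - 32 = -25)
W(-168, -151)/A(r) + 2144/27520 = 3/(sqrt(-90 - 25)) + 2144/27520 = 3/(sqrt(-115)) + 2144*(1/27520) = 3/((I*sqrt(115))) + 67/860 = 3*(-I*sqrt(115)/115) + 67/860 = -3*I*sqrt(115)/115 + 67/860 = 67/860 - 3*I*sqrt(115)/115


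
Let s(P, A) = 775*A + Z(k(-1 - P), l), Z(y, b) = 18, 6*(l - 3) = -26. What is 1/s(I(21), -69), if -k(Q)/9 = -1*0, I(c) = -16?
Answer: -1/53457 ≈ -1.8707e-5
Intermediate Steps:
l = -4/3 (l = 3 + (⅙)*(-26) = 3 - 13/3 = -4/3 ≈ -1.3333)
k(Q) = 0 (k(Q) = -(-9)*0 = -9*0 = 0)
s(P, A) = 18 + 775*A (s(P, A) = 775*A + 18 = 18 + 775*A)
1/s(I(21), -69) = 1/(18 + 775*(-69)) = 1/(18 - 53475) = 1/(-53457) = -1/53457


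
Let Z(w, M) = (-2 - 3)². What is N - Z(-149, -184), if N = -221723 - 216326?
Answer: -438074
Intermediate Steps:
Z(w, M) = 25 (Z(w, M) = (-5)² = 25)
N = -438049
N - Z(-149, -184) = -438049 - 1*25 = -438049 - 25 = -438074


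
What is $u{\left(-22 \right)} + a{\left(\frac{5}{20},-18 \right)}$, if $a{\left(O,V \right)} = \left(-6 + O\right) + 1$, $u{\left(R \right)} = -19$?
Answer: $- \frac{95}{4} \approx -23.75$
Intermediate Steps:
$a{\left(O,V \right)} = -5 + O$
$u{\left(-22 \right)} + a{\left(\frac{5}{20},-18 \right)} = -19 - \left(5 - \frac{5}{20}\right) = -19 + \left(-5 + 5 \cdot \frac{1}{20}\right) = -19 + \left(-5 + \frac{1}{4}\right) = -19 - \frac{19}{4} = - \frac{95}{4}$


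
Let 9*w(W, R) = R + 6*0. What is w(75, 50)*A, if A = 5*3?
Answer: 250/3 ≈ 83.333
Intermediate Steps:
w(W, R) = R/9 (w(W, R) = (R + 6*0)/9 = (R + 0)/9 = R/9)
A = 15
w(75, 50)*A = ((⅑)*50)*15 = (50/9)*15 = 250/3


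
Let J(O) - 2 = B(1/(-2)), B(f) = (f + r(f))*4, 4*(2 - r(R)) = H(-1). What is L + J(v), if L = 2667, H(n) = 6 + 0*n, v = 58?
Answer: 2669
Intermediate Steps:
H(n) = 6 (H(n) = 6 + 0 = 6)
r(R) = ½ (r(R) = 2 - ¼*6 = 2 - 3/2 = ½)
B(f) = 2 + 4*f (B(f) = (f + ½)*4 = (½ + f)*4 = 2 + 4*f)
J(O) = 2 (J(O) = 2 + (2 + 4/(-2)) = 2 + (2 + 4*(-½)) = 2 + (2 - 2) = 2 + 0 = 2)
L + J(v) = 2667 + 2 = 2669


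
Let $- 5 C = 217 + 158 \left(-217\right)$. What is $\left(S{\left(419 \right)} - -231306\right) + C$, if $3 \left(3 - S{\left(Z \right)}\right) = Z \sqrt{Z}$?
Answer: $\frac{1190614}{5} - \frac{419 \sqrt{419}}{3} \approx 2.3526 \cdot 10^{5}$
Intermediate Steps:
$S{\left(Z \right)} = 3 - \frac{Z^{\frac{3}{2}}}{3}$ ($S{\left(Z \right)} = 3 - \frac{Z \sqrt{Z}}{3} = 3 - \frac{Z^{\frac{3}{2}}}{3}$)
$C = \frac{34069}{5}$ ($C = - \frac{217 + 158 \left(-217\right)}{5} = - \frac{217 - 34286}{5} = \left(- \frac{1}{5}\right) \left(-34069\right) = \frac{34069}{5} \approx 6813.8$)
$\left(S{\left(419 \right)} - -231306\right) + C = \left(\left(3 - \frac{419^{\frac{3}{2}}}{3}\right) - -231306\right) + \frac{34069}{5} = \left(\left(3 - \frac{419 \sqrt{419}}{3}\right) + 231306\right) + \frac{34069}{5} = \left(231309 - \frac{419 \sqrt{419}}{3}\right) + \frac{34069}{5} = \frac{1190614}{5} - \frac{419 \sqrt{419}}{3}$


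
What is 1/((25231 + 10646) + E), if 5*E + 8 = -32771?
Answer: 5/146606 ≈ 3.4105e-5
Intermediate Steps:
E = -32779/5 (E = -8/5 + (⅕)*(-32771) = -8/5 - 32771/5 = -32779/5 ≈ -6555.8)
1/((25231 + 10646) + E) = 1/((25231 + 10646) - 32779/5) = 1/(35877 - 32779/5) = 1/(146606/5) = 5/146606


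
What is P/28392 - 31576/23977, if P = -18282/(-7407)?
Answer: -1106663342305/840392027748 ≈ -1.3168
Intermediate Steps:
P = 6094/2469 (P = -18282*(-1/7407) = 6094/2469 ≈ 2.4682)
P/28392 - 31576/23977 = (6094/2469)/28392 - 31576/23977 = (6094/2469)*(1/28392) - 31576*1/23977 = 3047/35049924 - 31576/23977 = -1106663342305/840392027748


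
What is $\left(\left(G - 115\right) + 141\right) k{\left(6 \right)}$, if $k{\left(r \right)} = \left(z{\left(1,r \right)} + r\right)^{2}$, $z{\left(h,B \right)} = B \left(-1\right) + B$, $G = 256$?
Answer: $10152$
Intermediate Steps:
$z{\left(h,B \right)} = 0$ ($z{\left(h,B \right)} = - B + B = 0$)
$k{\left(r \right)} = r^{2}$ ($k{\left(r \right)} = \left(0 + r\right)^{2} = r^{2}$)
$\left(\left(G - 115\right) + 141\right) k{\left(6 \right)} = \left(\left(256 - 115\right) + 141\right) 6^{2} = \left(141 + 141\right) 36 = 282 \cdot 36 = 10152$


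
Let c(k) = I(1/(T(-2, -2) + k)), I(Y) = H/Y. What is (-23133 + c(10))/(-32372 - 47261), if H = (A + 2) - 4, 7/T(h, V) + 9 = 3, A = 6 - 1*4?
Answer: 23133/79633 ≈ 0.29049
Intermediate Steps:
A = 2 (A = 6 - 4 = 2)
T(h, V) = -7/6 (T(h, V) = 7/(-9 + 3) = 7/(-6) = 7*(-⅙) = -7/6)
H = 0 (H = (2 + 2) - 4 = 4 - 4 = 0)
I(Y) = 0 (I(Y) = 0/Y = 0)
c(k) = 0
(-23133 + c(10))/(-32372 - 47261) = (-23133 + 0)/(-32372 - 47261) = -23133/(-79633) = -23133*(-1/79633) = 23133/79633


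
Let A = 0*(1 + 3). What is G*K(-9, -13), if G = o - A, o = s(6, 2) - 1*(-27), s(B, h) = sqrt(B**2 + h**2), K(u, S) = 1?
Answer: 27 + 2*sqrt(10) ≈ 33.325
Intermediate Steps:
o = 27 + 2*sqrt(10) (o = sqrt(6**2 + 2**2) - 1*(-27) = sqrt(36 + 4) + 27 = sqrt(40) + 27 = 2*sqrt(10) + 27 = 27 + 2*sqrt(10) ≈ 33.325)
A = 0 (A = 0*4 = 0)
G = 27 + 2*sqrt(10) (G = (27 + 2*sqrt(10)) - 1*0 = (27 + 2*sqrt(10)) + 0 = 27 + 2*sqrt(10) ≈ 33.325)
G*K(-9, -13) = (27 + 2*sqrt(10))*1 = 27 + 2*sqrt(10)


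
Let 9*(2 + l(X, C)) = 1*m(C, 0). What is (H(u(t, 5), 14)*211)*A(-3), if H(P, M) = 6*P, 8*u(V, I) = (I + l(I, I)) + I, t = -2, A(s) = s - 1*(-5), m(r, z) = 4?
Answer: 8018/3 ≈ 2672.7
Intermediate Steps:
A(s) = 5 + s (A(s) = s + 5 = 5 + s)
l(X, C) = -14/9 (l(X, C) = -2 + (1*4)/9 = -2 + (⅑)*4 = -2 + 4/9 = -14/9)
u(V, I) = -7/36 + I/4 (u(V, I) = ((I - 14/9) + I)/8 = ((-14/9 + I) + I)/8 = (-14/9 + 2*I)/8 = -7/36 + I/4)
(H(u(t, 5), 14)*211)*A(-3) = ((6*(-7/36 + (¼)*5))*211)*(5 - 3) = ((6*(-7/36 + 5/4))*211)*2 = ((6*(19/18))*211)*2 = ((19/3)*211)*2 = (4009/3)*2 = 8018/3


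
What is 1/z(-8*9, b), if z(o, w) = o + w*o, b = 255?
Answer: -1/18432 ≈ -5.4253e-5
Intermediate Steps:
z(o, w) = o + o*w
1/z(-8*9, b) = 1/((-8*9)*(1 + 255)) = 1/(-72*256) = 1/(-18432) = -1/18432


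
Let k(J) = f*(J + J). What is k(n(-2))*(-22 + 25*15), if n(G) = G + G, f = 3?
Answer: -8472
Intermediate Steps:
n(G) = 2*G
k(J) = 6*J (k(J) = 3*(J + J) = 3*(2*J) = 6*J)
k(n(-2))*(-22 + 25*15) = (6*(2*(-2)))*(-22 + 25*15) = (6*(-4))*(-22 + 375) = -24*353 = -8472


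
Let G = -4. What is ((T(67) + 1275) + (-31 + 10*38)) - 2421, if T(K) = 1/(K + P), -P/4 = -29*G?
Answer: -316410/397 ≈ -797.00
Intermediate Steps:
P = -464 (P = -(-116)*(-4) = -4*116 = -464)
T(K) = 1/(-464 + K) (T(K) = 1/(K - 464) = 1/(-464 + K))
((T(67) + 1275) + (-31 + 10*38)) - 2421 = ((1/(-464 + 67) + 1275) + (-31 + 10*38)) - 2421 = ((1/(-397) + 1275) + (-31 + 380)) - 2421 = ((-1/397 + 1275) + 349) - 2421 = (506174/397 + 349) - 2421 = 644727/397 - 2421 = -316410/397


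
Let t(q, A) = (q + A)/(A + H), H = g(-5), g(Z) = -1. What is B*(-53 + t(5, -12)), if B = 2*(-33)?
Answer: 45012/13 ≈ 3462.5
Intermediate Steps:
B = -66
H = -1
t(q, A) = (A + q)/(-1 + A) (t(q, A) = (q + A)/(A - 1) = (A + q)/(-1 + A))
B*(-53 + t(5, -12)) = -66*(-53 + (-12 + 5)/(-1 - 12)) = -66*(-53 - 7/(-13)) = -66*(-53 - 1/13*(-7)) = -66*(-53 + 7/13) = -66*(-682/13) = 45012/13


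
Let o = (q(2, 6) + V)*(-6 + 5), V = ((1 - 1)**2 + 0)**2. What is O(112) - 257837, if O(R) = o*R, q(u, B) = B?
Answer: -258509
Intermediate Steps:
V = 0 (V = (0**2 + 0)**2 = (0 + 0)**2 = 0**2 = 0)
o = -6 (o = (6 + 0)*(-6 + 5) = 6*(-1) = -6)
O(R) = -6*R
O(112) - 257837 = -6*112 - 257837 = -672 - 257837 = -258509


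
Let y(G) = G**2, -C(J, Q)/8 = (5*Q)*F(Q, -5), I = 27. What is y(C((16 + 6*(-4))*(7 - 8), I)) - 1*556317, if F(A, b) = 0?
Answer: -556317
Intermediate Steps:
C(J, Q) = 0 (C(J, Q) = -8*5*Q*0 = -8*0 = 0)
y(C((16 + 6*(-4))*(7 - 8), I)) - 1*556317 = 0**2 - 1*556317 = 0 - 556317 = -556317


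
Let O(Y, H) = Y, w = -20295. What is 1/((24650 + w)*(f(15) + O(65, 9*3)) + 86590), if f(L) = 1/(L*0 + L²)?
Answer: 45/16635796 ≈ 2.7050e-6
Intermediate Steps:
f(L) = L⁻² (f(L) = 1/(0 + L²) = 1/(L²) = L⁻²)
1/((24650 + w)*(f(15) + O(65, 9*3)) + 86590) = 1/((24650 - 20295)*(15⁻² + 65) + 86590) = 1/(4355*(1/225 + 65) + 86590) = 1/(4355*(14626/225) + 86590) = 1/(12739246/45 + 86590) = 1/(16635796/45) = 45/16635796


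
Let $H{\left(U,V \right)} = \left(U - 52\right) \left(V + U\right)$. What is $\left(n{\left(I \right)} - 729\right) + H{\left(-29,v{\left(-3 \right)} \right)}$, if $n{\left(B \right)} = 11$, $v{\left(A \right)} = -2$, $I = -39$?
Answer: $1793$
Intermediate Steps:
$H{\left(U,V \right)} = \left(-52 + U\right) \left(U + V\right)$
$\left(n{\left(I \right)} - 729\right) + H{\left(-29,v{\left(-3 \right)} \right)} = \left(11 - 729\right) - \left(-1670 - 841\right) = -718 + \left(841 + 1508 + 104 + 58\right) = -718 + 2511 = 1793$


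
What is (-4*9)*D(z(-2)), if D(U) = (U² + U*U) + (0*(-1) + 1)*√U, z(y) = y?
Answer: -288 - 36*I*√2 ≈ -288.0 - 50.912*I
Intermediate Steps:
D(U) = √U + 2*U² (D(U) = (U² + U²) + (0 + 1)*√U = 2*U² + 1*√U = 2*U² + √U = √U + 2*U²)
(-4*9)*D(z(-2)) = (-4*9)*(√(-2) + 2*(-2)²) = -36*(I*√2 + 2*4) = -36*(I*√2 + 8) = -36*(8 + I*√2) = -288 - 36*I*√2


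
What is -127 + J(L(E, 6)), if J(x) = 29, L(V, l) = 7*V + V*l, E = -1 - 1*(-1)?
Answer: -98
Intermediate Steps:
E = 0 (E = -1 + 1 = 0)
-127 + J(L(E, 6)) = -127 + 29 = -98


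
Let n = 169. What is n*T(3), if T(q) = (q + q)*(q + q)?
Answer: 6084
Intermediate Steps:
T(q) = 4*q**2 (T(q) = (2*q)*(2*q) = 4*q**2)
n*T(3) = 169*(4*3**2) = 169*(4*9) = 169*36 = 6084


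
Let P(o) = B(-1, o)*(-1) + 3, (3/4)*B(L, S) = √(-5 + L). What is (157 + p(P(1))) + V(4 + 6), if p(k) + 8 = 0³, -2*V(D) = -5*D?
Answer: 174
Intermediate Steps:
B(L, S) = 4*√(-5 + L)/3
P(o) = 3 - 4*I*√6/3 (P(o) = (4*√(-5 - 1)/3)*(-1) + 3 = (4*√(-6)/3)*(-1) + 3 = (4*(I*√6)/3)*(-1) + 3 = (4*I*√6/3)*(-1) + 3 = -4*I*√6/3 + 3 = 3 - 4*I*√6/3)
V(D) = 5*D/2 (V(D) = -(-5)*D/2 = 5*D/2)
p(k) = -8 (p(k) = -8 + 0³ = -8 + 0 = -8)
(157 + p(P(1))) + V(4 + 6) = (157 - 8) + 5*(4 + 6)/2 = 149 + (5/2)*10 = 149 + 25 = 174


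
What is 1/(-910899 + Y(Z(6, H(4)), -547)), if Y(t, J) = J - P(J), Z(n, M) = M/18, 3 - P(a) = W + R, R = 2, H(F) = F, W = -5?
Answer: -1/911452 ≈ -1.0972e-6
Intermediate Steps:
P(a) = 6 (P(a) = 3 - (-5 + 2) = 3 - 1*(-3) = 3 + 3 = 6)
Z(n, M) = M/18 (Z(n, M) = M*(1/18) = M/18)
Y(t, J) = -6 + J (Y(t, J) = J - 1*6 = J - 6 = -6 + J)
1/(-910899 + Y(Z(6, H(4)), -547)) = 1/(-910899 + (-6 - 547)) = 1/(-910899 - 553) = 1/(-911452) = -1/911452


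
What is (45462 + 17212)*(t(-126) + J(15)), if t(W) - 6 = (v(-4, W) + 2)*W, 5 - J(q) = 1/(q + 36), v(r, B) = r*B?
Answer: -203752923304/51 ≈ -3.9952e+9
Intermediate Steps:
v(r, B) = B*r
J(q) = 5 - 1/(36 + q) (J(q) = 5 - 1/(q + 36) = 5 - 1/(36 + q))
t(W) = 6 + W*(2 - 4*W) (t(W) = 6 + (W*(-4) + 2)*W = 6 + (-4*W + 2)*W = 6 + (2 - 4*W)*W = 6 + W*(2 - 4*W))
(45462 + 17212)*(t(-126) + J(15)) = (45462 + 17212)*((6 - 4*(-126)**2 + 2*(-126)) + (179 + 5*15)/(36 + 15)) = 62674*((6 - 4*15876 - 252) + (179 + 75)/51) = 62674*((6 - 63504 - 252) + (1/51)*254) = 62674*(-63750 + 254/51) = 62674*(-3250996/51) = -203752923304/51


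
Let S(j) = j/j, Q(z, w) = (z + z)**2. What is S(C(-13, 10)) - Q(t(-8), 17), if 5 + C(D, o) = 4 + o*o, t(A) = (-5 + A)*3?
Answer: -6083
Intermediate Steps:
t(A) = -15 + 3*A
Q(z, w) = 4*z**2 (Q(z, w) = (2*z)**2 = 4*z**2)
C(D, o) = -1 + o**2 (C(D, o) = -5 + (4 + o*o) = -5 + (4 + o**2) = -1 + o**2)
S(j) = 1
S(C(-13, 10)) - Q(t(-8), 17) = 1 - 4*(-15 + 3*(-8))**2 = 1 - 4*(-15 - 24)**2 = 1 - 4*(-39)**2 = 1 - 4*1521 = 1 - 1*6084 = 1 - 6084 = -6083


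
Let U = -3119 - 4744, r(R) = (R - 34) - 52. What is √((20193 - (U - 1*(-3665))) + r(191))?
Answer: 4*√1531 ≈ 156.51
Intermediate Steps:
r(R) = -86 + R (r(R) = (-34 + R) - 52 = -86 + R)
U = -7863
√((20193 - (U - 1*(-3665))) + r(191)) = √((20193 - (-7863 - 1*(-3665))) + (-86 + 191)) = √((20193 - (-7863 + 3665)) + 105) = √((20193 - 1*(-4198)) + 105) = √((20193 + 4198) + 105) = √(24391 + 105) = √24496 = 4*√1531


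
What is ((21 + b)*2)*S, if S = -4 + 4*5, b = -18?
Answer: 96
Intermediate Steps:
S = 16 (S = -4 + 20 = 16)
((21 + b)*2)*S = ((21 - 18)*2)*16 = (3*2)*16 = 6*16 = 96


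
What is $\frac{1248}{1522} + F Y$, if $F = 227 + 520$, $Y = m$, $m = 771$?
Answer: $\frac{438288681}{761} \approx 5.7594 \cdot 10^{5}$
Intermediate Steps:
$Y = 771$
$F = 747$
$\frac{1248}{1522} + F Y = \frac{1248}{1522} + 747 \cdot 771 = 1248 \cdot \frac{1}{1522} + 575937 = \frac{624}{761} + 575937 = \frac{438288681}{761}$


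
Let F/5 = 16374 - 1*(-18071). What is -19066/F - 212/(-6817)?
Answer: -93461222/1174057825 ≈ -0.079605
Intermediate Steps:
F = 172225 (F = 5*(16374 - 1*(-18071)) = 5*(16374 + 18071) = 5*34445 = 172225)
-19066/F - 212/(-6817) = -19066/172225 - 212/(-6817) = -19066*1/172225 - 212*(-1/6817) = -19066/172225 + 212/6817 = -93461222/1174057825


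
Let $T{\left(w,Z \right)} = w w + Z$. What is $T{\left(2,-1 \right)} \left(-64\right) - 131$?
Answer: $-323$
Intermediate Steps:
$T{\left(w,Z \right)} = Z + w^{2}$ ($T{\left(w,Z \right)} = w^{2} + Z = Z + w^{2}$)
$T{\left(2,-1 \right)} \left(-64\right) - 131 = \left(-1 + 2^{2}\right) \left(-64\right) - 131 = \left(-1 + 4\right) \left(-64\right) - 131 = 3 \left(-64\right) - 131 = -192 - 131 = -323$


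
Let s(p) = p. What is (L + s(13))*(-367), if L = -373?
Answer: 132120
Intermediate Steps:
(L + s(13))*(-367) = (-373 + 13)*(-367) = -360*(-367) = 132120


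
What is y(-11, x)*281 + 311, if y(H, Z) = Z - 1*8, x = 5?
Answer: -532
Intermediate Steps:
y(H, Z) = -8 + Z (y(H, Z) = Z - 8 = -8 + Z)
y(-11, x)*281 + 311 = (-8 + 5)*281 + 311 = -3*281 + 311 = -843 + 311 = -532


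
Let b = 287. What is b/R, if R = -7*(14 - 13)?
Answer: -41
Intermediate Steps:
R = -7 (R = -7*1 = -7)
b/R = 287/(-7) = 287*(-⅐) = -41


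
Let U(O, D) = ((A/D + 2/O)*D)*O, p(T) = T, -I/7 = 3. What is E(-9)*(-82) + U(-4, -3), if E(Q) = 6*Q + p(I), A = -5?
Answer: 6164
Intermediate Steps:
I = -21 (I = -7*3 = -21)
E(Q) = -21 + 6*Q (E(Q) = 6*Q - 21 = -21 + 6*Q)
U(O, D) = D*O*(-5/D + 2/O) (U(O, D) = ((-5/D + 2/O)*D)*O = (D*(-5/D + 2/O))*O = D*O*(-5/D + 2/O))
E(-9)*(-82) + U(-4, -3) = (-21 + 6*(-9))*(-82) + (-5*(-4) + 2*(-3)) = (-21 - 54)*(-82) + (20 - 6) = -75*(-82) + 14 = 6150 + 14 = 6164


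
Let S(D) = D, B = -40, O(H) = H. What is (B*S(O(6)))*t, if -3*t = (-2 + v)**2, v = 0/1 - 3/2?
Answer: 980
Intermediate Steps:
v = -3/2 (v = 0*1 - 3*1/2 = 0 - 3/2 = -3/2 ≈ -1.5000)
t = -49/12 (t = -(-2 - 3/2)**2/3 = -(-7/2)**2/3 = -1/3*49/4 = -49/12 ≈ -4.0833)
(B*S(O(6)))*t = -40*6*(-49/12) = -240*(-49/12) = 980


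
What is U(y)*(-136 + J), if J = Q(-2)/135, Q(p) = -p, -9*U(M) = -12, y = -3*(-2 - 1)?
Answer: -73432/405 ≈ -181.31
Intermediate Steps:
y = 9 (y = -3*(-3) = 9)
U(M) = 4/3 (U(M) = -1/9*(-12) = 4/3)
J = 2/135 (J = -1*(-2)/135 = 2*(1/135) = 2/135 ≈ 0.014815)
U(y)*(-136 + J) = 4*(-136 + 2/135)/3 = (4/3)*(-18358/135) = -73432/405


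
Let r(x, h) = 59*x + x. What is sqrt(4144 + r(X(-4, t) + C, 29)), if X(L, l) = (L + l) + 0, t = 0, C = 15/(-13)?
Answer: 22*sqrt(1339)/13 ≈ 61.926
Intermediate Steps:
C = -15/13 (C = 15*(-1/13) = -15/13 ≈ -1.1538)
X(L, l) = L + l
r(x, h) = 60*x
sqrt(4144 + r(X(-4, t) + C, 29)) = sqrt(4144 + 60*((-4 + 0) - 15/13)) = sqrt(4144 + 60*(-4 - 15/13)) = sqrt(4144 + 60*(-67/13)) = sqrt(4144 - 4020/13) = sqrt(49852/13) = 22*sqrt(1339)/13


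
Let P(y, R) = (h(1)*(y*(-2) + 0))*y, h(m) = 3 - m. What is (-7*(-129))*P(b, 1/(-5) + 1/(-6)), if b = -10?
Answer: -361200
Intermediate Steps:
P(y, R) = -4*y² (P(y, R) = ((3 - 1*1)*(y*(-2) + 0))*y = ((3 - 1)*(-2*y + 0))*y = (2*(-2*y))*y = (-4*y)*y = -4*y²)
(-7*(-129))*P(b, 1/(-5) + 1/(-6)) = (-7*(-129))*(-4*(-10)²) = 903*(-4*100) = 903*(-400) = -361200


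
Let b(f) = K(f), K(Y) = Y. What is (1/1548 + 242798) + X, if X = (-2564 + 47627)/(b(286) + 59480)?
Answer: 3743866475359/15419628 ≈ 2.4280e+5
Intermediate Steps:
b(f) = f
X = 15021/19922 (X = (-2564 + 47627)/(286 + 59480) = 45063/59766 = 45063*(1/59766) = 15021/19922 ≈ 0.75399)
(1/1548 + 242798) + X = (1/1548 + 242798) + 15021/19922 = 375851305/1548 + 15021/19922 = 3743866475359/15419628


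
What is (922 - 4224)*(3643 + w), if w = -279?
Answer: -11107928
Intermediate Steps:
(922 - 4224)*(3643 + w) = (922 - 4224)*(3643 - 279) = -3302*3364 = -11107928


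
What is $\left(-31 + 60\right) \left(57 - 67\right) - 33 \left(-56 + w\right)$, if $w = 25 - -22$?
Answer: $7$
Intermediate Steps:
$w = 47$ ($w = 25 + 22 = 47$)
$\left(-31 + 60\right) \left(57 - 67\right) - 33 \left(-56 + w\right) = \left(-31 + 60\right) \left(57 - 67\right) - 33 \left(-56 + 47\right) = 29 \left(-10\right) - -297 = -290 + 297 = 7$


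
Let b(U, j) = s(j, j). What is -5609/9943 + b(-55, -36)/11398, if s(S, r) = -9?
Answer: -64020869/113330314 ≈ -0.56491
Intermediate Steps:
b(U, j) = -9
-5609/9943 + b(-55, -36)/11398 = -5609/9943 - 9/11398 = -64020869/113330314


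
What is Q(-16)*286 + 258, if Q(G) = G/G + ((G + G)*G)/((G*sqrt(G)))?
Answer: 544 + 2288*I ≈ 544.0 + 2288.0*I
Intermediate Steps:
Q(G) = 1 + 2*sqrt(G) (Q(G) = 1 + ((2*G)*G)/(G**(3/2)) = 1 + (2*G**2)/G**(3/2) = 1 + 2*sqrt(G))
Q(-16)*286 + 258 = (1 + 2*sqrt(-16))*286 + 258 = (1 + 2*(4*I))*286 + 258 = (1 + 8*I)*286 + 258 = (286 + 2288*I) + 258 = 544 + 2288*I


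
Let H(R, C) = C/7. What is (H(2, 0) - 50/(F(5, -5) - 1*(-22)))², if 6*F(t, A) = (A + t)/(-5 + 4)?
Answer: 625/121 ≈ 5.1653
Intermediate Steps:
F(t, A) = -A/6 - t/6 (F(t, A) = ((A + t)/(-5 + 4))/6 = ((A + t)/(-1))/6 = ((A + t)*(-1))/6 = (-A - t)/6 = -A/6 - t/6)
H(R, C) = C/7 (H(R, C) = C*(⅐) = C/7)
(H(2, 0) - 50/(F(5, -5) - 1*(-22)))² = ((⅐)*0 - 50/((-⅙*(-5) - ⅙*5) - 1*(-22)))² = (0 - 50/((⅚ - ⅚) + 22))² = (0 - 50/(0 + 22))² = (0 - 50/22)² = (0 - 50*1/22)² = (0 - 25/11)² = (-25/11)² = 625/121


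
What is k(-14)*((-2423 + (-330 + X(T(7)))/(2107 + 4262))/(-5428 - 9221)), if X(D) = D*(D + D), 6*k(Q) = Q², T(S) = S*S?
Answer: 1511906270/279898443 ≈ 5.4016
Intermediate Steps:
T(S) = S²
k(Q) = Q²/6
X(D) = 2*D² (X(D) = D*(2*D) = 2*D²)
k(-14)*((-2423 + (-330 + X(T(7)))/(2107 + 4262))/(-5428 - 9221)) = ((⅙)*(-14)²)*((-2423 + (-330 + 2*(7²)²)/(2107 + 4262))/(-5428 - 9221)) = ((⅙)*196)*((-2423 + (-330 + 2*49²)/6369)/(-14649)) = 98*((-2423 + (-330 + 2*2401)*(1/6369))*(-1/14649))/3 = 98*((-2423 + (-330 + 4802)*(1/6369))*(-1/14649))/3 = 98*((-2423 + 4472*(1/6369))*(-1/14649))/3 = 98*((-2423 + 4472/6369)*(-1/14649))/3 = 98*(-15427615/6369*(-1/14649))/3 = (98/3)*(15427615/93299481) = 1511906270/279898443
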